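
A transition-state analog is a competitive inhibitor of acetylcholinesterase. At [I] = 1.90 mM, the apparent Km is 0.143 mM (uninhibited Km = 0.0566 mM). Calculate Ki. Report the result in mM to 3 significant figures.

1.24 mM

Competitive: Km,app = α·Km with α = 1 + [I]/Ki.
α = Km,app/Km = 0.143/0.0566 = 2.527.
Since α = 1 + [I]/Ki, [I]/Ki = 2.527 − 1 = 1.527 and Ki = 1.90/1.527 = 1.24 mM.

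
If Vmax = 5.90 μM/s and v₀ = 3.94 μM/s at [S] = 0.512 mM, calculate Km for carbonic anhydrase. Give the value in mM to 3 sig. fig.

0.255 mM

From v = Vmax[S]/(Km+[S]), Km = [S](Vmax − v)/v.
Km = 0.512 × (5.90 − 3.94) / 3.94 = 1.004/3.94 = 0.255 mM.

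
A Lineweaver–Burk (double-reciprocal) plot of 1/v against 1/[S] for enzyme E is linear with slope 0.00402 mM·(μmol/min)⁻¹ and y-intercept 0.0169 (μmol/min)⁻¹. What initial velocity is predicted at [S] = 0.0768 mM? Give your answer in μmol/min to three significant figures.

14.4 μmol/min

The y-intercept is 1/Vmax, so Vmax = 1/0.0169 = 59.2 μmol/min.
The slope is Km/Vmax, so Km = 0.00402 × 59.2 = 0.238 mM.
Then v = 59.2 × 0.0768/(0.238 + 0.0768) = 14.4 μmol/min.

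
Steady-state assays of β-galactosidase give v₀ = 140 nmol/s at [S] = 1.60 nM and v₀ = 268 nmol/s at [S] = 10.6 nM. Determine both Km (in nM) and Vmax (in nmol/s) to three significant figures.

From v = Vmax[S]/(Km+[S]), each point gives Vmax = v(Km+[S])/[S].
Equating: 140(Km+1.60)/1.60 = 268(Km+10.6)/10.6.
87.50·Km + 140 = 25.28·Km + 268, so (87.50 − 25.28)·Km = 268 − 140.
Km = 128.0/62.22 = 2.06 nM; then Vmax = 140(2.06+1.60)/1.60 = 320 nmol/s.

Km = 2.06 nM; Vmax = 320 nmol/s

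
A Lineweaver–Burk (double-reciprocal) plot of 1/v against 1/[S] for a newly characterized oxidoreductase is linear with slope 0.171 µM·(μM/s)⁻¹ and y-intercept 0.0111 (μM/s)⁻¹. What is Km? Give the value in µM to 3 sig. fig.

y-intercept = 1/Vmax ⇒ Vmax = 90.1 μM/s; slope = Km/Vmax ⇒ Km = slope × Vmax.
Km = 0.171 × 90.1 = 15.4 µM.

15.4 µM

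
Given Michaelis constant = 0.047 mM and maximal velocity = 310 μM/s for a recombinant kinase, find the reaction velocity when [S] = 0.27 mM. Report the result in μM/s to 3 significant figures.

264 μM/s

v = Vmax·[S]/(Km + [S]) = 310 × 0.27 / (0.047 + 0.27)
  = 83.70 / 0.3170 = 264 μM/s.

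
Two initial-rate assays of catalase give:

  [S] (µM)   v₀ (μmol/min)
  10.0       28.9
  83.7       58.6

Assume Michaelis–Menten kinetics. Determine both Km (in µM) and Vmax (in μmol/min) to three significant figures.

Km = 13.6 µM; Vmax = 68.1 μmol/min

From v = Vmax[S]/(Km+[S]), each point gives Vmax = v(Km+[S])/[S].
Equating: 28.9(Km+10.0)/10.0 = 58.6(Km+83.7)/83.7.
2.890·Km + 28.9 = 0.7001·Km + 58.6, so (2.890 − 0.7001)·Km = 58.6 − 28.9.
Km = 29.70/2.190 = 13.6 µM; then Vmax = 28.9(13.6+10.0)/10.0 = 68.1 μmol/min.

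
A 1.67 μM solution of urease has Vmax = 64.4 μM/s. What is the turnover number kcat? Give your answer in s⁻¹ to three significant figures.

kcat = Vmax/[E]total = 64.4 μM/s / 1.67 μM = 38.6 s⁻¹.

38.6 s⁻¹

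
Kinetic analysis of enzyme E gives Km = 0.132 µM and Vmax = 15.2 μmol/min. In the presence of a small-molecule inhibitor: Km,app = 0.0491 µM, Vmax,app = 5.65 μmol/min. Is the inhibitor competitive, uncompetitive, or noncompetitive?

uncompetitive

Both Km and Vmax decrease by the same factor (~2.69-fold) — characteristic of uncompetitive inhibition.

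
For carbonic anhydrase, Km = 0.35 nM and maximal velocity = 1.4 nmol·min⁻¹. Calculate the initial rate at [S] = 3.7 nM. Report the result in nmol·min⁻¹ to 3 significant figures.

1.28 nmol·min⁻¹

[S]/(Km+[S]) = 3.7/4.050 = 0.9136, the fractional saturation.
v = 0.9136 × Vmax = 0.9136 × 1.4 = 1.28 nmol·min⁻¹.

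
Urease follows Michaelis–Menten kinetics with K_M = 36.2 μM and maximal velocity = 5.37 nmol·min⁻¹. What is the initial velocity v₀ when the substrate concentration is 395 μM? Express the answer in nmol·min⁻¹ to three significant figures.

4.92 nmol·min⁻¹

[S]/(Km+[S]) = 395/431.2 = 0.9160, the fractional saturation.
v = 0.9160 × Vmax = 0.9160 × 5.37 = 4.92 nmol·min⁻¹.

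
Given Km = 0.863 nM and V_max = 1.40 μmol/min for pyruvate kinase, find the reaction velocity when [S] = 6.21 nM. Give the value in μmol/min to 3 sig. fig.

1.23 μmol/min

v = Vmax·[S]/(Km + [S]) = 1.40 × 6.21 / (0.863 + 6.21)
  = 8.694 / 7.073 = 1.23 μmol/min.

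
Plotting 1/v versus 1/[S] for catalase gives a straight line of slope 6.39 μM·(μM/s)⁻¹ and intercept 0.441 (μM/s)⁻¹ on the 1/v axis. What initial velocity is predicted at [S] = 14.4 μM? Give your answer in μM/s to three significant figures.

The y-intercept is 1/Vmax, so Vmax = 1/0.441 = 2.27 μM/s.
The slope is Km/Vmax, so Km = 6.39 × 2.27 = 14.5 μM.
Then v = 2.27 × 14.4/(14.5 + 14.4) = 1.13 μM/s.

1.13 μM/s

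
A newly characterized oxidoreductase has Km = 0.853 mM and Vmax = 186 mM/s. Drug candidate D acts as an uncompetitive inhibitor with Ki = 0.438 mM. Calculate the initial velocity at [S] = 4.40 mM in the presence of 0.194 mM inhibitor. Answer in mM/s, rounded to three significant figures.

α = 1 + [I]/Ki = 1 + 0.194/0.438 = 1.443.
For an uncompetitive inhibitor, both parameters are divided by α, giving Vmax/α and Km/α: Km,app = 0.591 mM, Vmax,app = 129 mM/s.
v = Vmax,app·[S]/(Km,app + [S]) = 129 × 4.40/(0.591 + 4.40) = 114 mM/s.

114 mM/s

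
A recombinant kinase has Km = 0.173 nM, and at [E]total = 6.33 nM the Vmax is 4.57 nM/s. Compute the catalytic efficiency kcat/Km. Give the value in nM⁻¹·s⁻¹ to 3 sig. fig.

4.17 nM⁻¹·s⁻¹

kcat = Vmax/[E]total = 4.57/6.33 = 0.722 s⁻¹.
kcat/Km = 0.722/0.173 = 4.17 nM⁻¹·s⁻¹.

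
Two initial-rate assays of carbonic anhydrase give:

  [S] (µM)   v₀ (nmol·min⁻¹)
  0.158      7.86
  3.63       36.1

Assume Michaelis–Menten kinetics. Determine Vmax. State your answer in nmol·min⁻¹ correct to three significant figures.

From v = Vmax[S]/(Km+[S]), each point gives Vmax = v(Km+[S])/[S].
Equating: 7.86(Km+0.158)/0.158 = 36.1(Km+3.63)/3.63.
49.75·Km + 7.86 = 9.945·Km + 36.1, so (49.75 − 9.945)·Km = 36.1 − 7.86.
Km = 28.24/39.80 = 0.710 µM; then Vmax = 7.86(0.710+0.158)/0.158 = 43.2 nmol·min⁻¹.

43.2 nmol·min⁻¹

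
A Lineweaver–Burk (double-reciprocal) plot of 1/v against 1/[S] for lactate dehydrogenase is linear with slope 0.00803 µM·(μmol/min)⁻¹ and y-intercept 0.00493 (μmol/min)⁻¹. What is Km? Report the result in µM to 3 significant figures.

1.63 µM

y-intercept = 1/Vmax ⇒ Vmax = 203 μmol/min; slope = Km/Vmax ⇒ Km = slope × Vmax.
Km = 0.00803 × 203 = 1.63 µM.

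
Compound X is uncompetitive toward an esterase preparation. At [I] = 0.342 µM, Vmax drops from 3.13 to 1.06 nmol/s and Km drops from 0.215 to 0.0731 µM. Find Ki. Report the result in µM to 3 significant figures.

0.175 µM

Uncompetitive: Vmax,app = Vmax/α (and Km,app = Km/α) with α = 1 + [I]/Ki.
α = Vmax/Vmax,app = 3.13/1.06 = 2.953.
Since α = 1 + [I]/Ki, [I]/Ki = 2.953 − 1 = 1.953 and Ki = 0.342/1.953 = 0.175 µM.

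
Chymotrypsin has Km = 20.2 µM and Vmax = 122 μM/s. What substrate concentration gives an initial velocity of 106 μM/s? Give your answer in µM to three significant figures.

134 µM

Rearranging v = Vmax[S]/(Km+[S]) gives [S] = Km·v/(Vmax − v).
[S] = 20.2 × 106 / (122 − 106) = 2141/16.00 = 134 µM.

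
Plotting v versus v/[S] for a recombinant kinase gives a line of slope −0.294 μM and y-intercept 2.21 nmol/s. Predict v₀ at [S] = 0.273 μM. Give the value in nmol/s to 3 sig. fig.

1.06 nmol/s

In the Eadie–Hofstee form v = Vmax − Km·(v/[S]), the slope is −Km and the intercept is Vmax, so Km = 0.294 μM and Vmax = 2.21 nmol/s.
v = 2.21 × 0.273/(0.294 + 0.273) = 1.06 nmol/s.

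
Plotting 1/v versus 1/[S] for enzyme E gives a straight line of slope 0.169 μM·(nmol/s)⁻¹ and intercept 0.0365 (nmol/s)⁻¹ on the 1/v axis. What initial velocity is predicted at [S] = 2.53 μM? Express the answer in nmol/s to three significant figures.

The y-intercept is 1/Vmax, so Vmax = 1/0.0365 = 27.4 nmol/s.
The slope is Km/Vmax, so Km = 0.169 × 27.4 = 4.63 μM.
Then v = 27.4 × 2.53/(4.63 + 2.53) = 9.68 nmol/s.

9.68 nmol/s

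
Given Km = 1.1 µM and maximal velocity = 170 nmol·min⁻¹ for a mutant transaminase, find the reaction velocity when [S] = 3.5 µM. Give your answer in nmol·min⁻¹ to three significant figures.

[S]/(Km+[S]) = 3.5/4.600 = 0.7609, the fractional saturation.
v = 0.7609 × Vmax = 0.7609 × 170 = 129 nmol·min⁻¹.

129 nmol·min⁻¹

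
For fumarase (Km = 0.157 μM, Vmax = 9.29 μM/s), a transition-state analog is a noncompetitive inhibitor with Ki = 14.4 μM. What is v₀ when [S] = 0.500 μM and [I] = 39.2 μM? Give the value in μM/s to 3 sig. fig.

α = 1 + [I]/Ki = 1 + 39.2/14.4 = 3.722.
For a noncompetitive inhibitor, Vmax is reduced to Vmax/α while Km is unchanged: Km,app = 0.157 μM, Vmax,app = 2.50 μM/s.
v = Vmax,app·[S]/(Km,app + [S]) = 2.50 × 0.500/(0.157 + 0.500) = 1.90 μM/s.

1.90 μM/s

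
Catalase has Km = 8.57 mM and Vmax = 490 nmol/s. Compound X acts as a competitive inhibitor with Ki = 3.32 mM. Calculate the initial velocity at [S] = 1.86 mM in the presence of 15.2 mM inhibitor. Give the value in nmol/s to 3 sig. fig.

18.4 nmol/s

With α = 1 + [I]/Ki = 1 + 15.2/3.32 = 5.578, the competitive rate law is v = Vmax[S] / (αKm + [S]).
v = 490×1.86 / (5.578×8.57 + 1.86) = 911.4/49.67 = 18.4 nmol/s.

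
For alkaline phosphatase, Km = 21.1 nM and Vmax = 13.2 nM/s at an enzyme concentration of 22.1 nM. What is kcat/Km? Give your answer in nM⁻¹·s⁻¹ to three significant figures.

0.0283 nM⁻¹·s⁻¹

kcat = Vmax/[E]total = 13.2/22.1 = 0.597 s⁻¹.
kcat/Km = 0.597/21.1 = 0.0283 nM⁻¹·s⁻¹.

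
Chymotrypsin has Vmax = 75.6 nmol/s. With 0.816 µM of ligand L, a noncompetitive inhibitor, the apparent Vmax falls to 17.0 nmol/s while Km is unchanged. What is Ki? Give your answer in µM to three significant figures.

0.237 µM

Noncompetitive: Vmax,app = Vmax/α with α = 1 + [I]/Ki.
α = Vmax/Vmax,app = 75.6/17.0 = 4.447.
Since α = 1 + [I]/Ki, [I]/Ki = 4.447 − 1 = 3.447 and Ki = 0.816/3.447 = 0.237 µM.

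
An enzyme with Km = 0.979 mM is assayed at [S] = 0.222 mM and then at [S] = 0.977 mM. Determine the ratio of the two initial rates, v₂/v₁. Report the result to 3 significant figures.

Since Vmax cancels, v₂/v₁ = [S]₂(Km+[S]₁) / [S]₁(Km+[S]₂).
= 0.977×(0.979+0.222) / (0.222×(0.979+0.977)) = 1.173/0.4342 = 2.70.

2.70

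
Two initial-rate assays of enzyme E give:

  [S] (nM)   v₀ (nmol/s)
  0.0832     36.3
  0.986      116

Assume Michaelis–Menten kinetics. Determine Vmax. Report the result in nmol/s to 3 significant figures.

In reciprocal form, 1/v = (Km/Vmax)·(1/[S]) + 1/Vmax. The two points give (1/[S], 1/v) = (12.02, 0.02755) and (1.014, 0.008621).
Slope = (0.02755 − 0.008621)/(12.02 − 1.014) = 0.001720; intercept = 0.02755 − 0.001720×12.02 = 0.006876.
Vmax = 1/intercept = 145 nmol/s; Km = slope × Vmax = 0.001720 × 145 = 0.250 nM.

145 nmol/s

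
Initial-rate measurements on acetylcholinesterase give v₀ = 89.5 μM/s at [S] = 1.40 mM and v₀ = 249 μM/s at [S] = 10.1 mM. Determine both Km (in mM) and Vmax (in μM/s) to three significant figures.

Km = 4.06 mM; Vmax = 349 μM/s

In reciprocal form, 1/v = (Km/Vmax)·(1/[S]) + 1/Vmax. The two points give (1/[S], 1/v) = (0.7143, 0.01117) and (0.09901, 0.004016).
Slope = (0.01117 − 0.004016)/(0.7143 − 0.09901) = 0.01163; intercept = 0.01117 − 0.01163×0.7143 = 0.002864.
Vmax = 1/intercept = 349 μM/s; Km = slope × Vmax = 0.01163 × 349 = 4.06 mM.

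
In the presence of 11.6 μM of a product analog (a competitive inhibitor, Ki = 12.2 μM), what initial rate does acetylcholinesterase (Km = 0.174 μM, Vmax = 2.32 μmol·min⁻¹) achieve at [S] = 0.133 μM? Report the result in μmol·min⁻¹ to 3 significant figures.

α = 1 + [I]/Ki = 1 + 11.6/12.2 = 1.951.
For a competitive inhibitor, Vmax is unchanged and the apparent Km becomes α·Km: Km,app = 0.339 μM, Vmax,app = 2.32 μmol·min⁻¹.
v = Vmax,app·[S]/(Km,app + [S]) = 2.32 × 0.133/(0.339 + 0.133) = 0.653 μmol·min⁻¹.

0.653 μmol·min⁻¹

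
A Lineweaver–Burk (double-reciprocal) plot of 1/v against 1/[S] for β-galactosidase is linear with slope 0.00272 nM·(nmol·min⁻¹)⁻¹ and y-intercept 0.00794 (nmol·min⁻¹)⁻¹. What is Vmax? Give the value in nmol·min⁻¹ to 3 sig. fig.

126 nmol·min⁻¹

The y-intercept of a Lineweaver–Burk plot equals 1/Vmax, so Vmax = 1/0.00794 = 126 nmol·min⁻¹.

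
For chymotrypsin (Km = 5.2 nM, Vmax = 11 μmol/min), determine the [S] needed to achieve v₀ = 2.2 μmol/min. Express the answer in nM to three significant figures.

1.30 nM

Rearranging v = Vmax[S]/(Km+[S]) gives [S] = Km·v/(Vmax − v).
[S] = 5.2 × 2.2 / (11 − 2.2) = 11.44/8.800 = 1.30 nM.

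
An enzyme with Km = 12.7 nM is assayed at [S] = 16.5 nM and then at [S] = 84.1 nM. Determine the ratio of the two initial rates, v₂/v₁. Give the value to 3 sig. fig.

1.54

The fractional saturations are [S]/(Km+[S]) = 16.5/29.20 = 0.5651 and 84.1/96.80 = 0.8688.
v₂/v₁ is just their ratio: 0.8688/0.5651 = 1.54.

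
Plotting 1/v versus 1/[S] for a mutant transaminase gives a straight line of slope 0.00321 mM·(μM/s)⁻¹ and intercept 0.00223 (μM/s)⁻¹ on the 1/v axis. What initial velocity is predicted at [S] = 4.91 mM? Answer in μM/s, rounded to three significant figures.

347 μM/s

The y-intercept is 1/Vmax, so Vmax = 1/0.00223 = 448 μM/s.
The slope is Km/Vmax, so Km = 0.00321 × 448 = 1.44 mM.
Then v = 448 × 4.91/(1.44 + 4.91) = 347 μM/s.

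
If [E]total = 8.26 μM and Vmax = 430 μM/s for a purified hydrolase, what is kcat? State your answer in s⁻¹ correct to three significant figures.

kcat = Vmax/[E]total = 430 μM/s / 8.26 μM = 52.1 s⁻¹.

52.1 s⁻¹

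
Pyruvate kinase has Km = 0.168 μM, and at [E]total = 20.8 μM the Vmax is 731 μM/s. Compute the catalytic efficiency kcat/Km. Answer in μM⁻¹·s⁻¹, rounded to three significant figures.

kcat = Vmax/[E]total = 731/20.8 = 35.1 s⁻¹.
kcat/Km = 35.1/0.168 = 209 μM⁻¹·s⁻¹.

209 μM⁻¹·s⁻¹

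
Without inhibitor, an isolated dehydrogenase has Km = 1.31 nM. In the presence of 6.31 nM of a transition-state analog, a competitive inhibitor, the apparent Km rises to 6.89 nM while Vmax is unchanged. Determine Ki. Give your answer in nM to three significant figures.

1.48 nM

Competitive: Km,app = α·Km with α = 1 + [I]/Ki.
α = Km,app/Km = 6.89/1.31 = 5.260.
Since α = 1 + [I]/Ki, [I]/Ki = 5.260 − 1 = 4.260 and Ki = 6.31/4.260 = 1.48 nM.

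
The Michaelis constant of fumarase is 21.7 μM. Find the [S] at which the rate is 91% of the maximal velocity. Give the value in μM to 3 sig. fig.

v/Vmax = [S]/(Km+[S]) = 0.91, so [S] = Km·0.91/(1 − 0.91) = 21.7 × 10.11.
[S] = 219 μM.

219 μM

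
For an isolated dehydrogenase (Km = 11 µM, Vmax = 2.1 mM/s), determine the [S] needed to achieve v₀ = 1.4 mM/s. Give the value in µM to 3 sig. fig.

Rearranging v = Vmax[S]/(Km+[S]) gives [S] = Km·v/(Vmax − v).
[S] = 11 × 1.4 / (2.1 − 1.4) = 15.40/0.7000 = 22.0 µM.

22.0 µM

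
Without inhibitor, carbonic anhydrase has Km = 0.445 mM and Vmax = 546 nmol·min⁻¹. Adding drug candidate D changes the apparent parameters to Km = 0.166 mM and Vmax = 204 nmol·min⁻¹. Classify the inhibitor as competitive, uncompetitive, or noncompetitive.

Both Km and Vmax decrease by the same factor (~2.68-fold) — characteristic of uncompetitive inhibition.

uncompetitive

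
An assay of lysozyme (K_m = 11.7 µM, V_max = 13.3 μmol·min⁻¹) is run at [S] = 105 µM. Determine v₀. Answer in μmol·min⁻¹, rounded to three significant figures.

12.0 μmol·min⁻¹

v = Vmax·[S]/(Km + [S]) = 13.3 × 105 / (11.7 + 105)
  = 1396 / 116.7 = 12.0 μmol·min⁻¹.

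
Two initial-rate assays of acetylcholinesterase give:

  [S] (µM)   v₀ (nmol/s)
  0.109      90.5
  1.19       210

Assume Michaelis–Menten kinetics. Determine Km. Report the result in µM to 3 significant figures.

0.183 µM

From v = Vmax[S]/(Km+[S]), each point gives Vmax = v(Km+[S])/[S].
Equating: 90.5(Km+0.109)/0.109 = 210(Km+1.19)/1.19.
830.3·Km + 90.5 = 176.5·Km + 210, so (830.3 − 176.5)·Km = 210 − 90.5.
Km = 119.5/653.8 = 0.183 µM; then Vmax = 90.5(0.183+0.109)/0.109 = 242 nmol/s.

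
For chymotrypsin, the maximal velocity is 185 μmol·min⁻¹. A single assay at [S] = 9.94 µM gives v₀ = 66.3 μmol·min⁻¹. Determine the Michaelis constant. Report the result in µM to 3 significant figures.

From v = Vmax[S]/(Km+[S]), Km = [S](Vmax − v)/v.
Km = 9.94 × (185 − 66.3) / 66.3 = 1180/66.3 = 17.8 µM.

17.8 µM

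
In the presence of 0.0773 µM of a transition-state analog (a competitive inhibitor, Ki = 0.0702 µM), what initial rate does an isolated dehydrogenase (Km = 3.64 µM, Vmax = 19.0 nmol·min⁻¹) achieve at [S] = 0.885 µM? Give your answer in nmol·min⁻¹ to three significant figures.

With α = 1 + [I]/Ki = 1 + 0.0773/0.0702 = 2.101, the competitive rate law is v = Vmax[S] / (αKm + [S]).
v = 19.0×0.885 / (2.101×3.64 + 0.885) = 16.82/8.533 = 1.97 nmol·min⁻¹.

1.97 nmol·min⁻¹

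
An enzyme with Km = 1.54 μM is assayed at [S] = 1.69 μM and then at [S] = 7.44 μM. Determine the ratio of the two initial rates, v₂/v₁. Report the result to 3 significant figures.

Since Vmax cancels, v₂/v₁ = [S]₂(Km+[S]₁) / [S]₁(Km+[S]₂).
= 7.44×(1.54+1.69) / (1.69×(1.54+7.44)) = 24.03/15.18 = 1.58.

1.58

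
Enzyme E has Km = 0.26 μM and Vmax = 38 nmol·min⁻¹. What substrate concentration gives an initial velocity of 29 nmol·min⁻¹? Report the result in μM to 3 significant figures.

The required fractional saturation is v/Vmax = 29/38 = 0.7632.
Then [S]/(Km+[S]) = 0.7632 ⇒ [S] = 0.26 × 0.7632/(1 − 0.7632) = 0.838 μM.

0.838 μM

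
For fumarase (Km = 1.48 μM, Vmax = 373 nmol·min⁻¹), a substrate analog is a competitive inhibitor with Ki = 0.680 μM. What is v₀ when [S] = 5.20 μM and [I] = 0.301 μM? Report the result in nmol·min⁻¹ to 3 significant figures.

264 nmol·min⁻¹

α = 1 + [I]/Ki = 1 + 0.301/0.680 = 1.443.
For a competitive inhibitor, Vmax is unchanged and the apparent Km becomes α·Km: Km,app = 2.14 μM, Vmax,app = 373 nmol·min⁻¹.
v = Vmax,app·[S]/(Km,app + [S]) = 373 × 5.20/(2.14 + 5.20) = 264 nmol·min⁻¹.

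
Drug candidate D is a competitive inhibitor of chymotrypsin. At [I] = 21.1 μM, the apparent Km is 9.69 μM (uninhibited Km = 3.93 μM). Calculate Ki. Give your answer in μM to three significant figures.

Competitive: Km,app = α·Km with α = 1 + [I]/Ki.
α = Km,app/Km = 9.69/3.93 = 2.466.
Since α = 1 + [I]/Ki, [I]/Ki = 2.466 − 1 = 1.466 and Ki = 21.1/1.466 = 14.4 μM.

14.4 μM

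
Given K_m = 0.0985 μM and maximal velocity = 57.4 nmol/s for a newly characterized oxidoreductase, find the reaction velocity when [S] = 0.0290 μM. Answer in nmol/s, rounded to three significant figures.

13.1 nmol/s

[S]/(Km+[S]) = 0.0290/0.1275 = 0.2275, the fractional saturation.
v = 0.2275 × Vmax = 0.2275 × 57.4 = 13.1 nmol/s.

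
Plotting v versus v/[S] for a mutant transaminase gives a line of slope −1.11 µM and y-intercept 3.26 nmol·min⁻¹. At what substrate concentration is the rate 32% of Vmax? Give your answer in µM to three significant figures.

The Eadie–Hofstee slope gives Km = 1.11 µM (slope = −Km).
v/Vmax = [S]/(Km+[S]) = 0.32 ⇒ [S] = Km·0.32/(1−0.32) = 1.11 × 0.4706 = 0.522 µM.

0.522 µM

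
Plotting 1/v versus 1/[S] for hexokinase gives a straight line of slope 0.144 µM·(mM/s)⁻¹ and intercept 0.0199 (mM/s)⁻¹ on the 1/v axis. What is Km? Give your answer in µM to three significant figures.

7.24 µM

y-intercept = 1/Vmax ⇒ Vmax = 50.3 mM/s; slope = Km/Vmax ⇒ Km = slope × Vmax.
Km = 0.144 × 50.3 = 7.24 µM.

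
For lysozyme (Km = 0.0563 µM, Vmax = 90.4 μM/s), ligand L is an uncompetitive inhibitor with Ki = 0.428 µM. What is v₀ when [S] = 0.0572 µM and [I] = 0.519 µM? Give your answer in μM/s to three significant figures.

28.3 μM/s

α = 1 + [I]/Ki = 1 + 0.519/0.428 = 2.213.
For an uncompetitive inhibitor, both parameters are divided by α, giving Vmax/α and Km/α: Km,app = 0.0254 µM, Vmax,app = 40.9 μM/s.
v = Vmax,app·[S]/(Km,app + [S]) = 40.9 × 0.0572/(0.0254 + 0.0572) = 28.3 μM/s.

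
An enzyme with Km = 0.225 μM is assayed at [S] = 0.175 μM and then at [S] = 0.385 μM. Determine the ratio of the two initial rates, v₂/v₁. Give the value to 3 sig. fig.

1.44

The fractional saturations are [S]/(Km+[S]) = 0.175/0.4000 = 0.4375 and 0.385/0.6100 = 0.6311.
v₂/v₁ is just their ratio: 0.6311/0.4375 = 1.44.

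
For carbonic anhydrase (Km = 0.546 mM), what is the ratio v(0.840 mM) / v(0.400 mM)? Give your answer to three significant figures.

1.43

Since Vmax cancels, v₂/v₁ = [S]₂(Km+[S]₁) / [S]₁(Km+[S]₂).
= 0.840×(0.546+0.400) / (0.400×(0.546+0.840)) = 0.7946/0.5544 = 1.43.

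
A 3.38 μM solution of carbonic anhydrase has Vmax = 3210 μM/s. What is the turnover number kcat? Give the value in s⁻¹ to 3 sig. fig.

950 s⁻¹

kcat = Vmax/[E]total = 3210 μM/s / 3.38 μM = 950 s⁻¹.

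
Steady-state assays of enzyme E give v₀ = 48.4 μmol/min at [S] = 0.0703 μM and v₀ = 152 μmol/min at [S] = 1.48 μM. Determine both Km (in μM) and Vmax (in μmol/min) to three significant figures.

From v = Vmax[S]/(Km+[S]), each point gives Vmax = v(Km+[S])/[S].
Equating: 48.4(Km+0.0703)/0.0703 = 152(Km+1.48)/1.48.
688.5·Km + 48.4 = 102.7·Km + 152, so (688.5 − 102.7)·Km = 152 − 48.4.
Km = 103.6/585.8 = 0.177 μM; then Vmax = 48.4(0.177+0.0703)/0.0703 = 170 μmol/min.

Km = 0.177 μM; Vmax = 170 μmol/min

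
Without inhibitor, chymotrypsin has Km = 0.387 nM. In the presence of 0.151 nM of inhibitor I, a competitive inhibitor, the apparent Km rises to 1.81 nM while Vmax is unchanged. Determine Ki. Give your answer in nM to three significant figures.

0.0411 nM

Competitive: Km,app = α·Km with α = 1 + [I]/Ki.
α = Km,app/Km = 1.81/0.387 = 4.677.
Ki = [I]/(α − 1) = 0.151/3.677 = 0.0411 nM.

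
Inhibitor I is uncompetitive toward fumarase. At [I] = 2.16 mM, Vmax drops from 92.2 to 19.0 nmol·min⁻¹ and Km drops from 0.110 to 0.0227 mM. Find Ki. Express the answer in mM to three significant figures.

0.561 mM

Uncompetitive: Vmax,app = Vmax/α (and Km,app = Km/α) with α = 1 + [I]/Ki.
α = Vmax/Vmax,app = 92.2/19.0 = 4.853.
Ki = [I]/(α − 1) = 2.16/3.853 = 0.561 mM.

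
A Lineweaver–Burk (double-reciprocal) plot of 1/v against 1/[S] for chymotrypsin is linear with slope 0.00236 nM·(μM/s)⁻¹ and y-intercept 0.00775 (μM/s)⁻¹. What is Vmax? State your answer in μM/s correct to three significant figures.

129 μM/s

The y-intercept of a Lineweaver–Burk plot equals 1/Vmax, so Vmax = 1/0.00775 = 129 μM/s.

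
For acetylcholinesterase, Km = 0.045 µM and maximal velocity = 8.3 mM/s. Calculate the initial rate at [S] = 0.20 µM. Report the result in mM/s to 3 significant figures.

v = Vmax·[S]/(Km + [S]) = 8.3 × 0.20 / (0.045 + 0.20)
  = 1.660 / 0.2450 = 6.78 mM/s.

6.78 mM/s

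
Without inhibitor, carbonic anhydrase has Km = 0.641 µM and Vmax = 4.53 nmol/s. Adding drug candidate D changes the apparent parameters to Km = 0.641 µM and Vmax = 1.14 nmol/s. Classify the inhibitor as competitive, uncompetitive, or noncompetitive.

Vmax decreases (4.53 → 1.14 nmol/s) while Km is unchanged — pure noncompetitive inhibition.

noncompetitive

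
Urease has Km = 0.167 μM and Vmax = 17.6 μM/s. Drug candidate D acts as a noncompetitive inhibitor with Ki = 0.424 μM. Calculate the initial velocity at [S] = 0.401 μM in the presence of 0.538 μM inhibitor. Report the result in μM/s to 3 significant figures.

α = 1 + [I]/Ki = 1 + 0.538/0.424 = 2.269.
For a noncompetitive inhibitor, Vmax is reduced to Vmax/α while Km is unchanged: Km,app = 0.167 μM, Vmax,app = 7.76 μM/s.
v = Vmax,app·[S]/(Km,app + [S]) = 7.76 × 0.401/(0.167 + 0.401) = 5.48 μM/s.

5.48 μM/s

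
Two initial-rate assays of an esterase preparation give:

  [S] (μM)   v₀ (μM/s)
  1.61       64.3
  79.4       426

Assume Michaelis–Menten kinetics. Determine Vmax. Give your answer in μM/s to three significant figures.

In reciprocal form, 1/v = (Km/Vmax)·(1/[S]) + 1/Vmax. The two points give (1/[S], 1/v) = (0.6211, 0.01555) and (0.01259, 0.002347).
Slope = (0.01555 − 0.002347)/(0.6211 − 0.01259) = 0.02170; intercept = 0.01555 − 0.02170×0.6211 = 0.002074.
Vmax = 1/intercept = 482 μM/s; Km = slope × Vmax = 0.02170 × 482 = 10.5 μM.

482 μM/s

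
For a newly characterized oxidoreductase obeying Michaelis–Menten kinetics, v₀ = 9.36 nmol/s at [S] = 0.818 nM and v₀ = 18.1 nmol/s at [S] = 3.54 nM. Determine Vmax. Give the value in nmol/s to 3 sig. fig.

25.2 nmol/s

From v = Vmax[S]/(Km+[S]), each point gives Vmax = v(Km+[S])/[S].
Equating: 9.36(Km+0.818)/0.818 = 18.1(Km+3.54)/3.54.
11.44·Km + 9.36 = 5.113·Km + 18.1, so (11.44 − 5.113)·Km = 18.1 − 9.36.
Km = 8.740/6.330 = 1.38 nM; then Vmax = 9.36(1.38+0.818)/0.818 = 25.2 nmol/s.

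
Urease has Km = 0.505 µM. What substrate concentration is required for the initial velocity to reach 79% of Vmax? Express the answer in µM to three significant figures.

1.90 µM

v/Vmax = [S]/(Km+[S]) = 0.79, so [S] = Km·0.79/(1 − 0.79) = 0.505 × 3.762.
[S] = 1.90 µM.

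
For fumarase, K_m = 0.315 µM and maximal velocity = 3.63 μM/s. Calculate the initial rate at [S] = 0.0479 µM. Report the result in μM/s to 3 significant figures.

v = Vmax·[S]/(Km + [S]) = 3.63 × 0.0479 / (0.315 + 0.0479)
  = 0.1739 / 0.3629 = 0.479 μM/s.

0.479 μM/s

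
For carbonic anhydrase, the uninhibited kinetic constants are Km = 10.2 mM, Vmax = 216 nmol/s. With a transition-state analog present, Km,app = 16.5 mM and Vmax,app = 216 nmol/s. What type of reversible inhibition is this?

Km increases (10.2 → 16.5 mM) while Vmax is unchanged — the hallmark of competitive inhibition.

competitive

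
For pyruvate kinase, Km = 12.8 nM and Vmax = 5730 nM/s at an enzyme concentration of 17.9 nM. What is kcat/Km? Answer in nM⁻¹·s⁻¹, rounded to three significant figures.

25.0 nM⁻¹·s⁻¹

kcat = Vmax/[E]total = 5730/17.9 = 320 s⁻¹.
kcat/Km = 320/12.8 = 25.0 nM⁻¹·s⁻¹.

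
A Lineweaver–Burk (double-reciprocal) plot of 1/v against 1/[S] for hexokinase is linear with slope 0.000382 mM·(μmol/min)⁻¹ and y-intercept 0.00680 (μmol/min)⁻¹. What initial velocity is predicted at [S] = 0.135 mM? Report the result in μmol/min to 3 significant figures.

104 μmol/min

The y-intercept is 1/Vmax, so Vmax = 1/0.00680 = 147 μmol/min.
The slope is Km/Vmax, so Km = 0.000382 × 147 = 0.0562 mM.
Then v = 147 × 0.135/(0.0562 + 0.135) = 104 μmol/min.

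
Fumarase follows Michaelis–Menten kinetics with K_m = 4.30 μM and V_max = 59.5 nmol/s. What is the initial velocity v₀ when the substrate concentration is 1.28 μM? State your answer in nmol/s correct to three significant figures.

13.6 nmol/s

[S]/(Km+[S]) = 1.28/5.580 = 0.2294, the fractional saturation.
v = 0.2294 × Vmax = 0.2294 × 59.5 = 13.6 nmol/s.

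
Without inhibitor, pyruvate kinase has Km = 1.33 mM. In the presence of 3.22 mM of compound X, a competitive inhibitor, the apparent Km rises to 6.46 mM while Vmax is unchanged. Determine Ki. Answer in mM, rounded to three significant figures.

Competitive: Km,app = α·Km with α = 1 + [I]/Ki.
α = Km,app/Km = 6.46/1.33 = 4.857.
Ki = [I]/(α − 1) = 3.22/3.857 = 0.835 mM.

0.835 mM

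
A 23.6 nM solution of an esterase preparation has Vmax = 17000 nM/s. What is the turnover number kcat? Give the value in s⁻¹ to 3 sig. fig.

720 s⁻¹

kcat = Vmax/[E]total = 17000 nM/s / 23.6 nM = 720 s⁻¹.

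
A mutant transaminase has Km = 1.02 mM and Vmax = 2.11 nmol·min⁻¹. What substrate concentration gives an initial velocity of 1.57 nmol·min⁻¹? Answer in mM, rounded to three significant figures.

2.97 mM

The required fractional saturation is v/Vmax = 1.57/2.11 = 0.7441.
Then [S]/(Km+[S]) = 0.7441 ⇒ [S] = 1.02 × 0.7441/(1 − 0.7441) = 2.97 mM.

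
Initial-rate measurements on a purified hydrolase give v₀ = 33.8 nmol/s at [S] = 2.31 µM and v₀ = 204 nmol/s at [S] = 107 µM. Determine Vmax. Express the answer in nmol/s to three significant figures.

229 nmol/s

From v = Vmax[S]/(Km+[S]), each point gives Vmax = v(Km+[S])/[S].
Equating: 33.8(Km+2.31)/2.31 = 204(Km+107)/107.
14.63·Km + 33.8 = 1.907·Km + 204, so (14.63 − 1.907)·Km = 204 − 33.8.
Km = 170.2/12.73 = 13.4 µM; then Vmax = 33.8(13.4+2.31)/2.31 = 229 nmol/s.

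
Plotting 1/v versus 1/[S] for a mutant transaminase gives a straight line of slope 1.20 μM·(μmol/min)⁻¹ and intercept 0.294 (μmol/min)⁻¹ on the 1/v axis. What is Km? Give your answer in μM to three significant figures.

4.08 μM

y-intercept = 1/Vmax ⇒ Vmax = 3.40 μmol/min; slope = Km/Vmax ⇒ Km = slope × Vmax.
Km = 1.20 × 3.40 = 4.08 μM.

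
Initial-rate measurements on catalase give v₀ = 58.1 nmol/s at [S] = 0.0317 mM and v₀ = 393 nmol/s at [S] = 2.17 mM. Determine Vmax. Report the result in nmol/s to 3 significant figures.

From v = Vmax[S]/(Km+[S]), each point gives Vmax = v(Km+[S])/[S].
Equating: 58.1(Km+0.0317)/0.0317 = 393(Km+2.17)/2.17.
1833·Km + 58.1 = 181.1·Km + 393, so (1833 − 181.1)·Km = 393 − 58.1.
Km = 334.9/1652 = 0.203 mM; then Vmax = 58.1(0.203+0.0317)/0.0317 = 430 nmol/s.

430 nmol/s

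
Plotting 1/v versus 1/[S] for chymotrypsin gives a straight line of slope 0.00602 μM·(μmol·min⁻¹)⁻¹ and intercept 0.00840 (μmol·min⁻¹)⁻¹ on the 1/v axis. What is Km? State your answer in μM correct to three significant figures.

y-intercept = 1/Vmax ⇒ Vmax = 119 μmol·min⁻¹; slope = Km/Vmax ⇒ Km = slope × Vmax.
Km = 0.00602 × 119 = 0.717 μM.

0.717 μM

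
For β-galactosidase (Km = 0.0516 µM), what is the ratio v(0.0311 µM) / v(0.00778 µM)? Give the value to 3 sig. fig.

2.87

Since Vmax cancels, v₂/v₁ = [S]₂(Km+[S]₁) / [S]₁(Km+[S]₂).
= 0.0311×(0.0516+0.00778) / (0.00778×(0.0516+0.0311)) = 0.001847/0.0006434 = 2.87.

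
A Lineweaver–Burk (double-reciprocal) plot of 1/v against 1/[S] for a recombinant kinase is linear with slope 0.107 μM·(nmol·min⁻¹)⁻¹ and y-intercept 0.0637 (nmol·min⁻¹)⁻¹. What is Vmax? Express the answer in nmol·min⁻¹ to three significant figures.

The y-intercept of a Lineweaver–Burk plot equals 1/Vmax, so Vmax = 1/0.0637 = 15.7 nmol·min⁻¹.

15.7 nmol·min⁻¹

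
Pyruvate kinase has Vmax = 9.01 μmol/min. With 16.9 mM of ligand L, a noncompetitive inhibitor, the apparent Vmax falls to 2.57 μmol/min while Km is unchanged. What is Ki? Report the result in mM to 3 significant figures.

Noncompetitive: Vmax,app = Vmax/α with α = 1 + [I]/Ki.
α = Vmax/Vmax,app = 9.01/2.57 = 3.506.
Since α = 1 + [I]/Ki, [I]/Ki = 3.506 − 1 = 2.506 and Ki = 16.9/2.506 = 6.74 mM.

6.74 mM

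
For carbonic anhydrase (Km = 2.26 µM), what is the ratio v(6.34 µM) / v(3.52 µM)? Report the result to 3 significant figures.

The fractional saturations are [S]/(Km+[S]) = 3.52/5.780 = 0.6090 and 6.34/8.600 = 0.7372.
v₂/v₁ is just their ratio: 0.7372/0.6090 = 1.21.

1.21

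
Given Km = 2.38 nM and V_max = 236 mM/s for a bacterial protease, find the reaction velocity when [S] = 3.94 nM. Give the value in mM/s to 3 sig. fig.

147 mM/s

v = Vmax·[S]/(Km + [S]) = 236 × 3.94 / (2.38 + 3.94)
  = 929.8 / 6.320 = 147 mM/s.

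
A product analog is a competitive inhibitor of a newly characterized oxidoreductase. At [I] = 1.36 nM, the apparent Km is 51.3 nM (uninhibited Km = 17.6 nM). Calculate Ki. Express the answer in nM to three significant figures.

Competitive: Km,app = α·Km with α = 1 + [I]/Ki.
α = Km,app/Km = 51.3/17.6 = 2.915.
Since α = 1 + [I]/Ki, [I]/Ki = 2.915 − 1 = 1.915 and Ki = 1.36/1.915 = 0.710 nM.

0.710 nM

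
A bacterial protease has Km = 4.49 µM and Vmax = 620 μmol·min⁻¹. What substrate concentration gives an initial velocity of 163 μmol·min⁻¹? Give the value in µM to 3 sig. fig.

1.60 µM

The required fractional saturation is v/Vmax = 163/620 = 0.2629.
Then [S]/(Km+[S]) = 0.2629 ⇒ [S] = 4.49 × 0.2629/(1 − 0.2629) = 1.60 µM.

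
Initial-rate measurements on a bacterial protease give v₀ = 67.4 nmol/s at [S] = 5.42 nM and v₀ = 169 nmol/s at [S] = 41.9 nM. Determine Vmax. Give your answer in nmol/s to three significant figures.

218 nmol/s

In reciprocal form, 1/v = (Km/Vmax)·(1/[S]) + 1/Vmax. The two points give (1/[S], 1/v) = (0.1845, 0.01484) and (0.02387, 0.005917).
Slope = (0.01484 − 0.005917)/(0.1845 − 0.02387) = 0.05553; intercept = 0.01484 − 0.05553×0.1845 = 0.004592.
Vmax = 1/intercept = 218 nmol/s; Km = slope × Vmax = 0.05553 × 218 = 12.1 nM.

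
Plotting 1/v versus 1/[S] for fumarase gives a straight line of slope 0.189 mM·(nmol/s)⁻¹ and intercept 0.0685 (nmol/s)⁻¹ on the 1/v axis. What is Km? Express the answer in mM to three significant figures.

y-intercept = 1/Vmax ⇒ Vmax = 14.6 nmol/s; slope = Km/Vmax ⇒ Km = slope × Vmax.
Km = 0.189 × 14.6 = 2.76 mM.

2.76 mM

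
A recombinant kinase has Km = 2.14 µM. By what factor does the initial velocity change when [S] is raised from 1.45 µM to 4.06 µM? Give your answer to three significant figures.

The fractional saturations are [S]/(Km+[S]) = 1.45/3.590 = 0.4039 and 4.06/6.200 = 0.6548.
v₂/v₁ is just their ratio: 0.6548/0.4039 = 1.62.

1.62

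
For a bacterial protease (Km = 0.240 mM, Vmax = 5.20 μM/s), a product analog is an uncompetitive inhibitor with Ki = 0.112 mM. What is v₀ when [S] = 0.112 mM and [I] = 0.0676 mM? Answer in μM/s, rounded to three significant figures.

1.39 μM/s

α = 1 + [I]/Ki = 1 + 0.0676/0.112 = 1.604.
For an uncompetitive inhibitor, both parameters are divided by α, giving Vmax/α and Km/α: Km,app = 0.150 mM, Vmax,app = 3.24 μM/s.
v = Vmax,app·[S]/(Km,app + [S]) = 3.24 × 0.112/(0.150 + 0.112) = 1.39 μM/s.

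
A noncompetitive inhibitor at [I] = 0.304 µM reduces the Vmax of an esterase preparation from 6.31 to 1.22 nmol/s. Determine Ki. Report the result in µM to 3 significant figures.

Noncompetitive: Vmax,app = Vmax/α with α = 1 + [I]/Ki.
α = Vmax/Vmax,app = 6.31/1.22 = 5.172.
Ki = [I]/(α − 1) = 0.304/4.172 = 0.0729 µM.

0.0729 µM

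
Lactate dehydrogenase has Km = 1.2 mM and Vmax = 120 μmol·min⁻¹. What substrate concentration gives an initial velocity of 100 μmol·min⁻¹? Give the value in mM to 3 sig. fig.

6.00 mM

Rearranging v = Vmax[S]/(Km+[S]) gives [S] = Km·v/(Vmax − v).
[S] = 1.2 × 100 / (120 − 100) = 120.0/20.00 = 6.00 mM.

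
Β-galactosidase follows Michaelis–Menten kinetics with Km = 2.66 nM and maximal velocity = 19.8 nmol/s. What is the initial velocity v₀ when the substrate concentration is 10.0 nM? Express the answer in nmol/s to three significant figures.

15.6 nmol/s

[S]/(Km+[S]) = 10.0/12.66 = 0.7899, the fractional saturation.
v = 0.7899 × Vmax = 0.7899 × 19.8 = 15.6 nmol/s.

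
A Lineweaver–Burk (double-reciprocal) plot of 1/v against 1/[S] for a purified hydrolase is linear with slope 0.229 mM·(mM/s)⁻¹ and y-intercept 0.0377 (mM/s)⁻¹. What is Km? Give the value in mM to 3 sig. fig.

y-intercept = 1/Vmax ⇒ Vmax = 26.5 mM/s; slope = Km/Vmax ⇒ Km = slope × Vmax.
Km = 0.229 × 26.5 = 6.07 mM.

6.07 mM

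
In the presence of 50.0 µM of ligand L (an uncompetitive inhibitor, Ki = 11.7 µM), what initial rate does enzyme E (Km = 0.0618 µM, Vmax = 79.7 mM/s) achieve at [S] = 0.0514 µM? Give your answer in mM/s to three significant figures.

With α = 1 + [I]/Ki = 1 + 50.0/11.7 = 5.274, the uncompetitive rate law is v = (Vmax/α)·[S] / (Km/α + [S]).
v = (79.7/5.274)×0.0514 / (0.0618/5.274 + 0.0514) = 0.7768/0.06312 = 12.3 mM/s.

12.3 mM/s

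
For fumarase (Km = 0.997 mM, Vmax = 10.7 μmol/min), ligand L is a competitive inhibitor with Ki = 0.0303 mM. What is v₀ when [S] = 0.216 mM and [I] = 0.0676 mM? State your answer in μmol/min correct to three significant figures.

0.672 μmol/min

With α = 1 + [I]/Ki = 1 + 0.0676/0.0303 = 3.231, the competitive rate law is v = Vmax[S] / (αKm + [S]).
v = 10.7×0.216 / (3.231×0.997 + 0.216) = 2.311/3.437 = 0.672 μmol/min.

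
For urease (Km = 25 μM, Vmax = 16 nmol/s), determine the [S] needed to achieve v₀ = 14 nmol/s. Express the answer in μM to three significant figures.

The required fractional saturation is v/Vmax = 14/16 = 0.8750.
Then [S]/(Km+[S]) = 0.8750 ⇒ [S] = 25 × 0.8750/(1 − 0.8750) = 175 μM.

175 μM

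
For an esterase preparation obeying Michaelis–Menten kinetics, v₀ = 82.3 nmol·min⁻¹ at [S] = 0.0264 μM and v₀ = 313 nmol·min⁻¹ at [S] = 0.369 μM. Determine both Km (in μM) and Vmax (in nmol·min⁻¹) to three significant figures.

Km = 0.102 μM; Vmax = 399 nmol·min⁻¹

From v = Vmax[S]/(Km+[S]), each point gives Vmax = v(Km+[S])/[S].
Equating: 82.3(Km+0.0264)/0.0264 = 313(Km+0.369)/0.369.
3117·Km + 82.3 = 848.2·Km + 313, so (3117 − 848.2)·Km = 313 − 82.3.
Km = 230.7/2269 = 0.102 μM; then Vmax = 82.3(0.102+0.0264)/0.0264 = 399 nmol·min⁻¹.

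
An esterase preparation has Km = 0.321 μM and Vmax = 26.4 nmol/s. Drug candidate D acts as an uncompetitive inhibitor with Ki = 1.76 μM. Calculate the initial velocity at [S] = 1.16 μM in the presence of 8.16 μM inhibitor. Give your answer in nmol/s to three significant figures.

With α = 1 + [I]/Ki = 1 + 8.16/1.76 = 5.636, the uncompetitive rate law is v = (Vmax/α)·[S] / (Km/α + [S]).
v = (26.4/5.636)×1.16 / (0.321/5.636 + 1.16) = 5.433/1.217 = 4.46 nmol/s.

4.46 nmol/s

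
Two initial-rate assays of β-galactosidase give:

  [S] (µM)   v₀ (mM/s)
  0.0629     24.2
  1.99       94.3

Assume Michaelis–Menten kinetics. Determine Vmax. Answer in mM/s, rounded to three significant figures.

From v = Vmax[S]/(Km+[S]), each point gives Vmax = v(Km+[S])/[S].
Equating: 24.2(Km+0.0629)/0.0629 = 94.3(Km+1.99)/1.99.
384.7·Km + 24.2 = 47.39·Km + 94.3, so (384.7 − 47.39)·Km = 94.3 − 24.2.
Km = 70.10/337.4 = 0.208 µM; then Vmax = 24.2(0.208+0.0629)/0.0629 = 104 mM/s.

104 mM/s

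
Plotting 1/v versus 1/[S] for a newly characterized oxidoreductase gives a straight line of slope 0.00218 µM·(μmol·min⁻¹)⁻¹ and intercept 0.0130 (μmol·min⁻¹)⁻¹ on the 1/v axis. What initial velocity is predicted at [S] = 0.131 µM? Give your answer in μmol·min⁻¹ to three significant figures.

The y-intercept is 1/Vmax, so Vmax = 1/0.0130 = 76.9 μmol·min⁻¹.
The slope is Km/Vmax, so Km = 0.00218 × 76.9 = 0.168 µM.
Then v = 76.9 × 0.131/(0.168 + 0.131) = 33.7 μmol·min⁻¹.

33.7 μmol·min⁻¹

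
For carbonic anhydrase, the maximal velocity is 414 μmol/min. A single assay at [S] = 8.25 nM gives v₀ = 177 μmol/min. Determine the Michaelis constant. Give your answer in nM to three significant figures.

v/Vmax = 177/414 = 0.4275 = [S]/(Km+[S]).
So Km + [S] = [S]/0.4275 = 19.30 nM, giving Km = 19.30 − 8.25 = 11.0 nM.

11.0 nM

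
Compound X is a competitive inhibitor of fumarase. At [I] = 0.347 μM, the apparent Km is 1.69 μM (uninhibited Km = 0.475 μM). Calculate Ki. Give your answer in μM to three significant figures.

0.136 μM

Competitive: Km,app = α·Km with α = 1 + [I]/Ki.
α = Km,app/Km = 1.69/0.475 = 3.558.
Since α = 1 + [I]/Ki, [I]/Ki = 3.558 − 1 = 2.558 and Ki = 0.347/2.558 = 0.136 μM.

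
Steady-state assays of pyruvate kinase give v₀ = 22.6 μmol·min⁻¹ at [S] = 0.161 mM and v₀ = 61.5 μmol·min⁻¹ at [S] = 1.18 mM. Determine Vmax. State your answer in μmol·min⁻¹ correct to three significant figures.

In reciprocal form, 1/v = (Km/Vmax)·(1/[S]) + 1/Vmax. The two points give (1/[S], 1/v) = (6.211, 0.04425) and (0.8475, 0.01626).
Slope = (0.04425 − 0.01626)/(6.211 − 0.8475) = 0.005218; intercept = 0.04425 − 0.005218×6.211 = 0.01184.
Vmax = 1/intercept = 84.5 μmol·min⁻¹; Km = slope × Vmax = 0.005218 × 84.5 = 0.441 mM.

84.5 μmol·min⁻¹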